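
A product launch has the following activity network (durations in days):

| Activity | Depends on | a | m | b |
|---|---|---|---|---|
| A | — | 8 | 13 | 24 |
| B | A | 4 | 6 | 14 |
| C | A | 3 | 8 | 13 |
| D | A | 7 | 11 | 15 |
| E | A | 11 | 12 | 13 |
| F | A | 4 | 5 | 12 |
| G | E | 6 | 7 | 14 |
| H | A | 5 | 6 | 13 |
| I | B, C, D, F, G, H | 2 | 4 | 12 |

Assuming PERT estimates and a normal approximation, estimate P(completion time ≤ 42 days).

0.809

te_A = (8 + 4·13 + 24)/6 = 84/6 = 14; σ²_A = ((24−8)/6)² = 7.111
te_B = (4 + 4·6 + 14)/6 = 42/6 = 7; σ²_B = ((14−4)/6)² = 2.778
te_C = (3 + 4·8 + 13)/6 = 48/6 = 8; σ²_C = ((13−3)/6)² = 2.778
te_D = (7 + 4·11 + 15)/6 = 66/6 = 11; σ²_D = ((15−7)/6)² = 1.778
te_E = (11 + 4·12 + 13)/6 = 72/6 = 12; σ²_E = ((13−11)/6)² = 0.111
te_F = (4 + 4·5 + 12)/6 = 36/6 = 6; σ²_F = ((12−4)/6)² = 1.778
te_G = (6 + 4·7 + 14)/6 = 48/6 = 8; σ²_G = ((14−6)/6)² = 1.778
te_H = (5 + 4·6 + 13)/6 = 42/6 = 7; σ²_H = ((13−5)/6)² = 1.778
te_I = (2 + 4·4 + 12)/6 = 30/6 = 5; σ²_I = ((12−2)/6)² = 2.778

Forward pass:
ES_A = 0; EF_A = 14
ES_B = 14; EF_B = 14+7 = 21
ES_C = 14; EF_C = 14+8 = 22
ES_D = 14; EF_D = 14+11 = 25
ES_E = 14; EF_E = 14+12 = 26
ES_F = 14; EF_F = 14+6 = 20
ES_G = 26; EF_G = 26+8 = 34
ES_H = 14; EF_H = 14+7 = 21
ES_I = max(EF_B=21, EF_C=22, EF_D=25, EF_F=20, EF_G=34, EF_H=21) = 34; EF_I = 34+5 = 39
Expected project duration μ = 39 days. Critical path: A → E → G → I.

Variance along critical path = 7.111 + 0.111 + 1.778 + 2.778 = 11.778; σ = √11.778 = 3.432 days.
Z = (42 − 39) / 3.432 = 0.874
P(T ≤ 42) = Φ(0.874) ≈ 0.809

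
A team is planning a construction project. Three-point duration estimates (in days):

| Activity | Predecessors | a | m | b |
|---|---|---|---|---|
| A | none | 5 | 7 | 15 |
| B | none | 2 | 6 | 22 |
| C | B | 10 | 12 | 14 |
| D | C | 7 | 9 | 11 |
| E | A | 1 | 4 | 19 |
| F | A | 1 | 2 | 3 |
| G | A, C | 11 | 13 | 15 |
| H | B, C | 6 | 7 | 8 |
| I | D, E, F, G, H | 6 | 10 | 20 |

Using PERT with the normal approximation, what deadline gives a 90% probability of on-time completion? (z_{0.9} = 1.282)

49.4 days

te_A = (5 + 4·7 + 15)/6 = 48/6 = 8; σ²_A = ((15−5)/6)² = 2.778
te_B = (2 + 4·6 + 22)/6 = 48/6 = 8; σ²_B = ((22−2)/6)² = 11.111
te_C = (10 + 4·12 + 14)/6 = 72/6 = 12; σ²_C = ((14−10)/6)² = 0.444
te_D = (7 + 4·9 + 11)/6 = 54/6 = 9; σ²_D = ((11−7)/6)² = 0.444
te_E = (1 + 4·4 + 19)/6 = 36/6 = 6; σ²_E = ((19−1)/6)² = 9.000
te_F = (1 + 4·2 + 3)/6 = 12/6 = 2; σ²_F = ((3−1)/6)² = 0.111
te_G = (11 + 4·13 + 15)/6 = 78/6 = 13; σ²_G = ((15−11)/6)² = 0.444
te_H = (6 + 4·7 + 8)/6 = 42/6 = 7; σ²_H = ((8−6)/6)² = 0.111
te_I = (6 + 4·10 + 20)/6 = 66/6 = 11; σ²_I = ((20−6)/6)² = 5.444

Forward pass:
ES_A = 0; EF_A = 8
ES_B = 0; EF_B = 8
ES_C = 8; EF_C = 8+12 = 20
ES_D = 20; EF_D = 20+9 = 29
ES_E = 8; EF_E = 8+6 = 14
ES_F = 8; EF_F = 8+2 = 10
ES_G = max(EF_A=8, EF_C=20) = 20; EF_G = 20+13 = 33
ES_H = max(EF_B=8, EF_C=20) = 20; EF_H = 20+7 = 27
ES_I = max(EF_D=29, EF_E=14, EF_F=10, EF_G=33, EF_H=27) = 33; EF_I = 33+11 = 44
Expected project duration μ = 44 days. Critical path: B → C → G → I.

Variance along critical path = 11.111 + 0.444 + 0.444 + 5.444 = 17.444; σ = 4.177 days.
D = μ + z·σ = 44 + 1.282·4.177 = 49.4 days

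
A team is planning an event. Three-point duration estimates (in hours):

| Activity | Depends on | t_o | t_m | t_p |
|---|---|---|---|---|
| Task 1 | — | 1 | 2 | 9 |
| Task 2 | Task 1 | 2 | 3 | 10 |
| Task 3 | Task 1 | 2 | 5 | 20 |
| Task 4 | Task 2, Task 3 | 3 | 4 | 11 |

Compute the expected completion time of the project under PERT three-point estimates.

15 hours

te_Task 1 = (1 + 4·2 + 9)/6 = 18/6 = 3
te_Task 2 = (2 + 4·3 + 10)/6 = 24/6 = 4
te_Task 3 = (2 + 4·5 + 20)/6 = 42/6 = 7
te_Task 4 = (3 + 4·4 + 11)/6 = 30/6 = 5

Forward pass:
ES_Task 1 = 0; EF_Task 1 = 3
ES_Task 2 = 3; EF_Task 2 = 3+4 = 7
ES_Task 3 = 3; EF_Task 3 = 3+7 = 10
ES_Task 4 = max(EF_Task 2=7, EF_Task 3=10) = 10; EF_Task 4 = 10+5 = 15
Expected project duration μ = 15 hours. Critical path: Task 1 → Task 3 → Task 4.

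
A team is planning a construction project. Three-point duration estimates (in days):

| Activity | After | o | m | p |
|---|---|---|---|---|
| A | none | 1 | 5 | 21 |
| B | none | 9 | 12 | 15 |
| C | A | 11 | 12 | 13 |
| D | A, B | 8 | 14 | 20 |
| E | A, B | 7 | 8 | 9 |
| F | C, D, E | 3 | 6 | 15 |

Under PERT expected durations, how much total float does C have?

te_A = (1 + 4·5 + 21)/6 = 42/6 = 7
te_B = (9 + 4·12 + 15)/6 = 72/6 = 12
te_C = (11 + 4·12 + 13)/6 = 72/6 = 12
te_D = (8 + 4·14 + 20)/6 = 84/6 = 14
te_E = (7 + 4·8 + 9)/6 = 48/6 = 8
te_F = (3 + 4·6 + 15)/6 = 42/6 = 7

Forward pass:
ES_A = 0; EF_A = 7
ES_B = 0; EF_B = 12
ES_C = 7; EF_C = 7+12 = 19
ES_D = max(EF_A=7, EF_B=12) = 12; EF_D = 12+14 = 26
ES_E = max(EF_A=7, EF_B=12) = 12; EF_E = 12+8 = 20
ES_F = max(EF_C=19, EF_D=26, EF_E=20) = 26; EF_F = 26+7 = 33
Expected project duration μ = 33 days. Critical path: B → D → F.

Backward pass:
LF_F = 33; LS_F = 33−7 = 26
LF_E = LS_F = 26; LS_E = 26−8 = 18
LF_D = LS_F = 26; LS_D = 26−14 = 12
LF_C = LS_F = 26; LS_C = 26−12 = 14
LF_B = min(LS_D=12, LS_E=18) = 12; LS_B = 12−12 = 0
LF_A = min(LS_C=14, LS_D=12, LS_E=18) = 12; LS_A = 12−7 = 5
Slack_C = LS_C − ES_C = 14 − 7 = 7

7 days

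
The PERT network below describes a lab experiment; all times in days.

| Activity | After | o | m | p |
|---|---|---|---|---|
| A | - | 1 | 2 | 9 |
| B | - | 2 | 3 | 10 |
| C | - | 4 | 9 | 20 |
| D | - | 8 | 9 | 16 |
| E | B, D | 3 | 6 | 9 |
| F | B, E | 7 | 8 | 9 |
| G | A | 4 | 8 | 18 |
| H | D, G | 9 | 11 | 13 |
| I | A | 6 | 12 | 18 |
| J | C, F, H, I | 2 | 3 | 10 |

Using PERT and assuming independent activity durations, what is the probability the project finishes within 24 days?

0.032

te_A = (1 + 4·2 + 9)/6 = 18/6 = 3; σ²_A = ((9−1)/6)² = 1.778
te_B = (2 + 4·3 + 10)/6 = 24/6 = 4; σ²_B = ((10−2)/6)² = 1.778
te_C = (4 + 4·9 + 20)/6 = 60/6 = 10; σ²_C = ((20−4)/6)² = 7.111
te_D = (8 + 4·9 + 16)/6 = 60/6 = 10; σ²_D = ((16−8)/6)² = 1.778
te_E = (3 + 4·6 + 9)/6 = 36/6 = 6; σ²_E = ((9−3)/6)² = 1.000
te_F = (7 + 4·8 + 9)/6 = 48/6 = 8; σ²_F = ((9−7)/6)² = 0.111
te_G = (4 + 4·8 + 18)/6 = 54/6 = 9; σ²_G = ((18−4)/6)² = 5.444
te_H = (9 + 4·11 + 13)/6 = 66/6 = 11; σ²_H = ((13−9)/6)² = 0.444
te_I = (6 + 4·12 + 18)/6 = 72/6 = 12; σ²_I = ((18−6)/6)² = 4.000
te_J = (2 + 4·3 + 10)/6 = 24/6 = 4; σ²_J = ((10−2)/6)² = 1.778

Forward pass:
ES_A = 0; EF_A = 3
ES_B = 0; EF_B = 4
ES_C = 0; EF_C = 10
ES_D = 0; EF_D = 10
ES_E = max(EF_B=4, EF_D=10) = 10; EF_E = 10+6 = 16
ES_F = max(EF_B=4, EF_E=16) = 16; EF_F = 16+8 = 24
ES_G = 3; EF_G = 3+9 = 12
ES_H = max(EF_D=10, EF_G=12) = 12; EF_H = 12+11 = 23
ES_I = 3; EF_I = 3+12 = 15
ES_J = max(EF_C=10, EF_F=24, EF_H=23, EF_I=15) = 24; EF_J = 24+4 = 28
Expected project duration μ = 28 days. Critical path: D → E → F → J.

Variance along critical path = 1.778 + 1.000 + 0.111 + 1.778 = 4.667; σ = √4.667 = 2.160 days.
Z = (24 − 28) / 2.160 = -1.852
P(T ≤ 24) = Φ(-1.852) ≈ 0.032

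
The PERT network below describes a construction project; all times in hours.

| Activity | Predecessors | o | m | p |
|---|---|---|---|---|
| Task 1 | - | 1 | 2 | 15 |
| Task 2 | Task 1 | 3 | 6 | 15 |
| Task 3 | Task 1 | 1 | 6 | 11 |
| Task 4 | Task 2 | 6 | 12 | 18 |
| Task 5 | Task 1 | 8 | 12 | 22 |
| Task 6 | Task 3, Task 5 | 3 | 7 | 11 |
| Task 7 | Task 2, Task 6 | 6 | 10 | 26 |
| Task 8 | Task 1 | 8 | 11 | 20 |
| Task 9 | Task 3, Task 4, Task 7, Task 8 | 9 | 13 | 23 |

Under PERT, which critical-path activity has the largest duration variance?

Task 7

te_Task 1 = (1 + 4·2 + 15)/6 = 24/6 = 4; σ²_Task 1 = ((15−1)/6)² = 5.444
te_Task 2 = (3 + 4·6 + 15)/6 = 42/6 = 7; σ²_Task 2 = ((15−3)/6)² = 4.000
te_Task 3 = (1 + 4·6 + 11)/6 = 36/6 = 6; σ²_Task 3 = ((11−1)/6)² = 2.778
te_Task 4 = (6 + 4·12 + 18)/6 = 72/6 = 12; σ²_Task 4 = ((18−6)/6)² = 4.000
te_Task 5 = (8 + 4·12 + 22)/6 = 78/6 = 13; σ²_Task 5 = ((22−8)/6)² = 5.444
te_Task 6 = (3 + 4·7 + 11)/6 = 42/6 = 7; σ²_Task 6 = ((11−3)/6)² = 1.778
te_Task 7 = (6 + 4·10 + 26)/6 = 72/6 = 12; σ²_Task 7 = ((26−6)/6)² = 11.111
te_Task 8 = (8 + 4·11 + 20)/6 = 72/6 = 12; σ²_Task 8 = ((20−8)/6)² = 4.000
te_Task 9 = (9 + 4·13 + 23)/6 = 84/6 = 14; σ²_Task 9 = ((23−9)/6)² = 5.444

Forward pass:
ES_Task 1 = 0; EF_Task 1 = 4
ES_Task 2 = 4; EF_Task 2 = 4+7 = 11
ES_Task 3 = 4; EF_Task 3 = 4+6 = 10
ES_Task 4 = 11; EF_Task 4 = 11+12 = 23
ES_Task 5 = 4; EF_Task 5 = 4+13 = 17
ES_Task 6 = max(EF_Task 3=10, EF_Task 5=17) = 17; EF_Task 6 = 17+7 = 24
ES_Task 7 = max(EF_Task 2=11, EF_Task 6=24) = 24; EF_Task 7 = 24+12 = 36
ES_Task 8 = 4; EF_Task 8 = 4+12 = 16
ES_Task 9 = max(EF_Task 3=10, EF_Task 4=23, EF_Task 7=36, EF_Task 8=16) = 36; EF_Task 9 = 36+14 = 50
Expected project duration μ = 50 hours. Critical path: Task 1 → Task 5 → Task 6 → Task 7 → Task 9.

Variances on critical path: σ²_Task 1=5.444, σ²_Task 5=5.444, σ²_Task 6=1.778, σ²_Task 7=11.111, σ²_Task 9=5.444.
Largest is σ²_Task 7 = 11.111.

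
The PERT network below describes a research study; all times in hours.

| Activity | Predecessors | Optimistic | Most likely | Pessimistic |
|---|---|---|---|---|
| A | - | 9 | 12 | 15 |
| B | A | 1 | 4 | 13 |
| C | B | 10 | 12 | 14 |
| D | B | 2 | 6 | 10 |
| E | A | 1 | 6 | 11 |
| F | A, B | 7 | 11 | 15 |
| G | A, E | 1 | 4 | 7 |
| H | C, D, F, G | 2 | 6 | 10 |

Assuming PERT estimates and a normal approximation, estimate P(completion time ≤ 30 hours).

te_A = (9 + 4·12 + 15)/6 = 72/6 = 12; σ²_A = ((15−9)/6)² = 1.000
te_B = (1 + 4·4 + 13)/6 = 30/6 = 5; σ²_B = ((13−1)/6)² = 4.000
te_C = (10 + 4·12 + 14)/6 = 72/6 = 12; σ²_C = ((14−10)/6)² = 0.444
te_D = (2 + 4·6 + 10)/6 = 36/6 = 6; σ²_D = ((10−2)/6)² = 1.778
te_E = (1 + 4·6 + 11)/6 = 36/6 = 6; σ²_E = ((11−1)/6)² = 2.778
te_F = (7 + 4·11 + 15)/6 = 66/6 = 11; σ²_F = ((15−7)/6)² = 1.778
te_G = (1 + 4·4 + 7)/6 = 24/6 = 4; σ²_G = ((7−1)/6)² = 1.000
te_H = (2 + 4·6 + 10)/6 = 36/6 = 6; σ²_H = ((10−2)/6)² = 1.778

Forward pass:
ES_A = 0; EF_A = 12
ES_B = 12; EF_B = 12+5 = 17
ES_C = 17; EF_C = 17+12 = 29
ES_D = 17; EF_D = 17+6 = 23
ES_E = 12; EF_E = 12+6 = 18
ES_F = max(EF_A=12, EF_B=17) = 17; EF_F = 17+11 = 28
ES_G = max(EF_A=12, EF_E=18) = 18; EF_G = 18+4 = 22
ES_H = max(EF_C=29, EF_D=23, EF_F=28, EF_G=22) = 29; EF_H = 29+6 = 35
Expected project duration μ = 35 hours. Critical path: A → B → C → H.

Variance along critical path = 1.000 + 4.000 + 0.444 + 1.778 = 7.222; σ = √7.222 = 2.687 hours.
Z = (30 − 35) / 2.687 = -1.861
P(T ≤ 30) = Φ(-1.861) ≈ 0.031

0.031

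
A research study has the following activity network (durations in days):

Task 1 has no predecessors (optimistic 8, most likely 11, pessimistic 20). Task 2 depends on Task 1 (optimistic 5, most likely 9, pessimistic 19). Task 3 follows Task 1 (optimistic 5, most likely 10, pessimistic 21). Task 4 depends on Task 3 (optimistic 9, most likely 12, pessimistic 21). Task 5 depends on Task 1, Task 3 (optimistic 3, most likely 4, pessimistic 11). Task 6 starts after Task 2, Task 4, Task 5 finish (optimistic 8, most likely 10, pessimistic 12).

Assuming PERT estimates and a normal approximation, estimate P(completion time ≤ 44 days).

te_Task 1 = (8 + 4·11 + 20)/6 = 72/6 = 12; σ²_Task 1 = ((20−8)/6)² = 4.000
te_Task 2 = (5 + 4·9 + 19)/6 = 60/6 = 10; σ²_Task 2 = ((19−5)/6)² = 5.444
te_Task 3 = (5 + 4·10 + 21)/6 = 66/6 = 11; σ²_Task 3 = ((21−5)/6)² = 7.111
te_Task 4 = (9 + 4·12 + 21)/6 = 78/6 = 13; σ²_Task 4 = ((21−9)/6)² = 4.000
te_Task 5 = (3 + 4·4 + 11)/6 = 30/6 = 5; σ²_Task 5 = ((11−3)/6)² = 1.778
te_Task 6 = (8 + 4·10 + 12)/6 = 60/6 = 10; σ²_Task 6 = ((12−8)/6)² = 0.444

Forward pass:
ES_Task 1 = 0; EF_Task 1 = 12
ES_Task 2 = 12; EF_Task 2 = 12+10 = 22
ES_Task 3 = 12; EF_Task 3 = 12+11 = 23
ES_Task 4 = 23; EF_Task 4 = 23+13 = 36
ES_Task 5 = max(EF_Task 1=12, EF_Task 3=23) = 23; EF_Task 5 = 23+5 = 28
ES_Task 6 = max(EF_Task 2=22, EF_Task 4=36, EF_Task 5=28) = 36; EF_Task 6 = 36+10 = 46
Expected project duration μ = 46 days. Critical path: Task 1 → Task 3 → Task 4 → Task 6.

Variance along critical path = 4.000 + 7.111 + 4.000 + 0.444 = 15.556; σ = √15.556 = 3.944 days.
Z = (44 − 46) / 3.944 = -0.507
P(T ≤ 44) = Φ(-0.507) ≈ 0.306

0.306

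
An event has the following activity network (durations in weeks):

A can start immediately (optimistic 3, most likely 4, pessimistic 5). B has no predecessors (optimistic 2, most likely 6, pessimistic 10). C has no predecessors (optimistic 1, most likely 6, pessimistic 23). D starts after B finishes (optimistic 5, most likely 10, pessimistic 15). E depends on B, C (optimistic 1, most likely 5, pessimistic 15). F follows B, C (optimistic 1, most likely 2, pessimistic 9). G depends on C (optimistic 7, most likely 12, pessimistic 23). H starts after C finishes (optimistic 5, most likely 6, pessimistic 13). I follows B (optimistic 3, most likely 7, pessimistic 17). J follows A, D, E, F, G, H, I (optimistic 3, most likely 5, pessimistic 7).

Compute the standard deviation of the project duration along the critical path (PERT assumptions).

4.58 weeks

te_A = (3 + 4·4 + 5)/6 = 24/6 = 4; σ²_A = ((5−3)/6)² = 0.111
te_B = (2 + 4·6 + 10)/6 = 36/6 = 6; σ²_B = ((10−2)/6)² = 1.778
te_C = (1 + 4·6 + 23)/6 = 48/6 = 8; σ²_C = ((23−1)/6)² = 13.444
te_D = (5 + 4·10 + 15)/6 = 60/6 = 10; σ²_D = ((15−5)/6)² = 2.778
te_E = (1 + 4·5 + 15)/6 = 36/6 = 6; σ²_E = ((15−1)/6)² = 5.444
te_F = (1 + 4·2 + 9)/6 = 18/6 = 3; σ²_F = ((9−1)/6)² = 1.778
te_G = (7 + 4·12 + 23)/6 = 78/6 = 13; σ²_G = ((23−7)/6)² = 7.111
te_H = (5 + 4·6 + 13)/6 = 42/6 = 7; σ²_H = ((13−5)/6)² = 1.778
te_I = (3 + 4·7 + 17)/6 = 48/6 = 8; σ²_I = ((17−3)/6)² = 5.444
te_J = (3 + 4·5 + 7)/6 = 30/6 = 5; σ²_J = ((7−3)/6)² = 0.444

Forward pass:
ES_A = 0; EF_A = 4
ES_B = 0; EF_B = 6
ES_C = 0; EF_C = 8
ES_D = 6; EF_D = 6+10 = 16
ES_E = max(EF_B=6, EF_C=8) = 8; EF_E = 8+6 = 14
ES_F = max(EF_B=6, EF_C=8) = 8; EF_F = 8+3 = 11
ES_G = 8; EF_G = 8+13 = 21
ES_H = 8; EF_H = 8+7 = 15
ES_I = 6; EF_I = 6+8 = 14
ES_J = max(EF_A=4, EF_D=16, EF_E=14, EF_F=11, EF_G=21, EF_H=15, EF_I=14) = 21; EF_J = 21+5 = 26
Expected project duration μ = 26 weeks. Critical path: C → G → J.

Variance along critical path = 13.444 + 7.111 + 0.444 = 21.000
σ = √21.000 = 4.583 weeks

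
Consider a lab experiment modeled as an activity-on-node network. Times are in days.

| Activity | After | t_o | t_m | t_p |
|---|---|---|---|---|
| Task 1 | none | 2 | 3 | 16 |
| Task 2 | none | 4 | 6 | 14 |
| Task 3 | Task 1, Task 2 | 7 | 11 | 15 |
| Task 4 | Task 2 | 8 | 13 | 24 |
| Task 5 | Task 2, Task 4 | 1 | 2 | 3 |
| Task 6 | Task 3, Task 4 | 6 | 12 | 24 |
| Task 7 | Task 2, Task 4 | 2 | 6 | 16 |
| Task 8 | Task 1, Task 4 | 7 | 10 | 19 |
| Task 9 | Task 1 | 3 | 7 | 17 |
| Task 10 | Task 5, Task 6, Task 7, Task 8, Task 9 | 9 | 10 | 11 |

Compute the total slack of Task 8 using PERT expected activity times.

2 days

te_Task 1 = (2 + 4·3 + 16)/6 = 30/6 = 5
te_Task 2 = (4 + 4·6 + 14)/6 = 42/6 = 7
te_Task 3 = (7 + 4·11 + 15)/6 = 66/6 = 11
te_Task 4 = (8 + 4·13 + 24)/6 = 84/6 = 14
te_Task 5 = (1 + 4·2 + 3)/6 = 12/6 = 2
te_Task 6 = (6 + 4·12 + 24)/6 = 78/6 = 13
te_Task 7 = (2 + 4·6 + 16)/6 = 42/6 = 7
te_Task 8 = (7 + 4·10 + 19)/6 = 66/6 = 11
te_Task 9 = (3 + 4·7 + 17)/6 = 48/6 = 8
te_Task 10 = (9 + 4·10 + 11)/6 = 60/6 = 10

Forward pass:
ES_Task 1 = 0; EF_Task 1 = 5
ES_Task 2 = 0; EF_Task 2 = 7
ES_Task 3 = max(EF_Task 1=5, EF_Task 2=7) = 7; EF_Task 3 = 7+11 = 18
ES_Task 4 = 7; EF_Task 4 = 7+14 = 21
ES_Task 5 = max(EF_Task 2=7, EF_Task 4=21) = 21; EF_Task 5 = 21+2 = 23
ES_Task 6 = max(EF_Task 3=18, EF_Task 4=21) = 21; EF_Task 6 = 21+13 = 34
ES_Task 7 = max(EF_Task 2=7, EF_Task 4=21) = 21; EF_Task 7 = 21+7 = 28
ES_Task 8 = max(EF_Task 1=5, EF_Task 4=21) = 21; EF_Task 8 = 21+11 = 32
ES_Task 9 = 5; EF_Task 9 = 5+8 = 13
ES_Task 10 = max(EF_Task 5=23, EF_Task 6=34, EF_Task 7=28, EF_Task 8=32, EF_Task 9=13) = 34; EF_Task 10 = 34+10 = 44
Expected project duration μ = 44 days. Critical path: Task 2 → Task 4 → Task 6 → Task 10.

Backward pass:
LF_Task 10 = 44; LS_Task 10 = 44−10 = 34
LF_Task 9 = LS_Task 10 = 34; LS_Task 9 = 34−8 = 26
LF_Task 8 = LS_Task 10 = 34; LS_Task 8 = 34−11 = 23
LF_Task 7 = LS_Task 10 = 34; LS_Task 7 = 34−7 = 27
LF_Task 6 = LS_Task 10 = 34; LS_Task 6 = 34−13 = 21
LF_Task 5 = LS_Task 10 = 34; LS_Task 5 = 34−2 = 32
LF_Task 4 = min(LS_Task 5=32, LS_Task 6=21, LS_Task 7=27, LS_Task 8=23) = 21; LS_Task 4 = 21−14 = 7
LF_Task 3 = LS_Task 6 = 21; LS_Task 3 = 21−11 = 10
LF_Task 2 = min(LS_Task 3=10, LS_Task 4=7, LS_Task 5=32, LS_Task 7=27) = 7; LS_Task 2 = 7−7 = 0
LF_Task 1 = min(LS_Task 3=10, LS_Task 8=23, LS_Task 9=26) = 10; LS_Task 1 = 10−5 = 5
Slack_Task 8 = LS_Task 8 − ES_Task 8 = 23 − 21 = 2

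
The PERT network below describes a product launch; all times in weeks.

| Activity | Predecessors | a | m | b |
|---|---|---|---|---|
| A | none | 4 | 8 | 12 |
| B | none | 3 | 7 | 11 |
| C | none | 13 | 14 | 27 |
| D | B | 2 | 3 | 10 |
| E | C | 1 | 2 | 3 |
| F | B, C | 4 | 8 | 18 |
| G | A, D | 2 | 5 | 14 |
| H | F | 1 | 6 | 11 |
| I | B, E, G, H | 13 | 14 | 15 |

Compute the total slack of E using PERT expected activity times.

te_A = (4 + 4·8 + 12)/6 = 48/6 = 8
te_B = (3 + 4·7 + 11)/6 = 42/6 = 7
te_C = (13 + 4·14 + 27)/6 = 96/6 = 16
te_D = (2 + 4·3 + 10)/6 = 24/6 = 4
te_E = (1 + 4·2 + 3)/6 = 12/6 = 2
te_F = (4 + 4·8 + 18)/6 = 54/6 = 9
te_G = (2 + 4·5 + 14)/6 = 36/6 = 6
te_H = (1 + 4·6 + 11)/6 = 36/6 = 6
te_I = (13 + 4·14 + 15)/6 = 84/6 = 14

Forward pass:
ES_A = 0; EF_A = 8
ES_B = 0; EF_B = 7
ES_C = 0; EF_C = 16
ES_D = 7; EF_D = 7+4 = 11
ES_E = 16; EF_E = 16+2 = 18
ES_F = max(EF_B=7, EF_C=16) = 16; EF_F = 16+9 = 25
ES_G = max(EF_A=8, EF_D=11) = 11; EF_G = 11+6 = 17
ES_H = 25; EF_H = 25+6 = 31
ES_I = max(EF_B=7, EF_E=18, EF_G=17, EF_H=31) = 31; EF_I = 31+14 = 45
Expected project duration μ = 45 weeks. Critical path: C → F → H → I.

Backward pass:
LF_I = 45; LS_I = 45−14 = 31
LF_H = LS_I = 31; LS_H = 31−6 = 25
LF_G = LS_I = 31; LS_G = 31−6 = 25
LF_F = LS_H = 25; LS_F = 25−9 = 16
LF_E = LS_I = 31; LS_E = 31−2 = 29
LF_D = LS_G = 25; LS_D = 25−4 = 21
LF_C = min(LS_E=29, LS_F=16) = 16; LS_C = 16−16 = 0
LF_B = min(LS_D=21, LS_F=16, LS_I=31) = 16; LS_B = 16−7 = 9
LF_A = LS_G = 25; LS_A = 25−8 = 17
Slack_E = LS_E − ES_E = 29 − 16 = 13

13 weeks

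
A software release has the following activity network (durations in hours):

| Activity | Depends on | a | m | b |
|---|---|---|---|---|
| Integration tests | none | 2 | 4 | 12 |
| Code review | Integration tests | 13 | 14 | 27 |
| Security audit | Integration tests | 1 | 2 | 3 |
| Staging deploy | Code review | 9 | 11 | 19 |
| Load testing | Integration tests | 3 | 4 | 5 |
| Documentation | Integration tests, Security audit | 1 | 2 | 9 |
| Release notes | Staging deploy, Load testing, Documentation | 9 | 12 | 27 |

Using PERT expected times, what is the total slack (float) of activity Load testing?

24 hours

te_Integration tests = (2 + 4·4 + 12)/6 = 30/6 = 5
te_Code review = (13 + 4·14 + 27)/6 = 96/6 = 16
te_Security audit = (1 + 4·2 + 3)/6 = 12/6 = 2
te_Staging deploy = (9 + 4·11 + 19)/6 = 72/6 = 12
te_Load testing = (3 + 4·4 + 5)/6 = 24/6 = 4
te_Documentation = (1 + 4·2 + 9)/6 = 18/6 = 3
te_Release notes = (9 + 4·12 + 27)/6 = 84/6 = 14

Forward pass:
ES_Integration tests = 0; EF_Integration tests = 5
ES_Code review = 5; EF_Code review = 5+16 = 21
ES_Security audit = 5; EF_Security audit = 5+2 = 7
ES_Staging deploy = 21; EF_Staging deploy = 21+12 = 33
ES_Load testing = 5; EF_Load testing = 5+4 = 9
ES_Documentation = max(EF_Integration tests=5, EF_Security audit=7) = 7; EF_Documentation = 7+3 = 10
ES_Release notes = max(EF_Staging deploy=33, EF_Load testing=9, EF_Documentation=10) = 33; EF_Release notes = 33+14 = 47
Expected project duration μ = 47 hours. Critical path: Integration tests → Code review → Staging deploy → Release notes.

Backward pass:
LF_Release notes = 47; LS_Release notes = 47−14 = 33
LF_Documentation = LS_Release notes = 33; LS_Documentation = 33−3 = 30
LF_Load testing = LS_Release notes = 33; LS_Load testing = 33−4 = 29
LF_Staging deploy = LS_Release notes = 33; LS_Staging deploy = 33−12 = 21
LF_Security audit = LS_Documentation = 30; LS_Security audit = 30−2 = 28
LF_Code review = LS_Staging deploy = 21; LS_Code review = 21−16 = 5
LF_Integration tests = min(LS_Code review=5, LS_Security audit=28, LS_Load testing=29, LS_Documentation=30) = 5; LS_Integration tests = 5−5 = 0
Slack_Load testing = LS_Load testing − ES_Load testing = 29 − 5 = 24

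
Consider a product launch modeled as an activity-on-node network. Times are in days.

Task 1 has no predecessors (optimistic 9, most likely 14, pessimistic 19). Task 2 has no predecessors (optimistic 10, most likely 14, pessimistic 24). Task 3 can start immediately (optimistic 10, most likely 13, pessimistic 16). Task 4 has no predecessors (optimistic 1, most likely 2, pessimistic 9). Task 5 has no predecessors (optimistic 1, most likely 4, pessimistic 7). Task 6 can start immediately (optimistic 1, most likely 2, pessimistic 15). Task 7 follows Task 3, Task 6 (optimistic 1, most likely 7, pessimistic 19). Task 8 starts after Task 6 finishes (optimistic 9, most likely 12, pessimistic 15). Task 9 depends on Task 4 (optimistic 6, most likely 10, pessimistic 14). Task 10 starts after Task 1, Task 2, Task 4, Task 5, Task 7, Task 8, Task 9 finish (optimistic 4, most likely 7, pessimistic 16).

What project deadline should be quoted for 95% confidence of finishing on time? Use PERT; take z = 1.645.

35.2 days

te_Task 1 = (9 + 4·14 + 19)/6 = 84/6 = 14; σ²_Task 1 = ((19−9)/6)² = 2.778
te_Task 2 = (10 + 4·14 + 24)/6 = 90/6 = 15; σ²_Task 2 = ((24−10)/6)² = 5.444
te_Task 3 = (10 + 4·13 + 16)/6 = 78/6 = 13; σ²_Task 3 = ((16−10)/6)² = 1.000
te_Task 4 = (1 + 4·2 + 9)/6 = 18/6 = 3; σ²_Task 4 = ((9−1)/6)² = 1.778
te_Task 5 = (1 + 4·4 + 7)/6 = 24/6 = 4; σ²_Task 5 = ((7−1)/6)² = 1.000
te_Task 6 = (1 + 4·2 + 15)/6 = 24/6 = 4; σ²_Task 6 = ((15−1)/6)² = 5.444
te_Task 7 = (1 + 4·7 + 19)/6 = 48/6 = 8; σ²_Task 7 = ((19−1)/6)² = 9.000
te_Task 8 = (9 + 4·12 + 15)/6 = 72/6 = 12; σ²_Task 8 = ((15−9)/6)² = 1.000
te_Task 9 = (6 + 4·10 + 14)/6 = 60/6 = 10; σ²_Task 9 = ((14−6)/6)² = 1.778
te_Task 10 = (4 + 4·7 + 16)/6 = 48/6 = 8; σ²_Task 10 = ((16−4)/6)² = 4.000

Forward pass:
ES_Task 1 = 0; EF_Task 1 = 14
ES_Task 2 = 0; EF_Task 2 = 15
ES_Task 3 = 0; EF_Task 3 = 13
ES_Task 4 = 0; EF_Task 4 = 3
ES_Task 5 = 0; EF_Task 5 = 4
ES_Task 6 = 0; EF_Task 6 = 4
ES_Task 7 = max(EF_Task 3=13, EF_Task 6=4) = 13; EF_Task 7 = 13+8 = 21
ES_Task 8 = 4; EF_Task 8 = 4+12 = 16
ES_Task 9 = 3; EF_Task 9 = 3+10 = 13
ES_Task 10 = max(EF_Task 1=14, EF_Task 2=15, EF_Task 4=3, EF_Task 5=4, EF_Task 7=21, EF_Task 8=16, EF_Task 9=13) = 21; EF_Task 10 = 21+8 = 29
Expected project duration μ = 29 days. Critical path: Task 3 → Task 7 → Task 10.

Variance along critical path = 1.000 + 9.000 + 4.000 = 14.000; σ = 3.742 days.
D = μ + z·σ = 29 + 1.645·3.742 = 35.2 days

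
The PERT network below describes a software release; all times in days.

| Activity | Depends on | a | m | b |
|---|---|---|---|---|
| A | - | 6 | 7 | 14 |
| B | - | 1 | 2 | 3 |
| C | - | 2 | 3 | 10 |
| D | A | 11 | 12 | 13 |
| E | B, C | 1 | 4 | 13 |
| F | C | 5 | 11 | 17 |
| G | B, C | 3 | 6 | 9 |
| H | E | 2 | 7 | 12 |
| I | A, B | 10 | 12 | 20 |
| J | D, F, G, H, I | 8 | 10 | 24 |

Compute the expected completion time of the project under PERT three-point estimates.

te_A = (6 + 4·7 + 14)/6 = 48/6 = 8
te_B = (1 + 4·2 + 3)/6 = 12/6 = 2
te_C = (2 + 4·3 + 10)/6 = 24/6 = 4
te_D = (11 + 4·12 + 13)/6 = 72/6 = 12
te_E = (1 + 4·4 + 13)/6 = 30/6 = 5
te_F = (5 + 4·11 + 17)/6 = 66/6 = 11
te_G = (3 + 4·6 + 9)/6 = 36/6 = 6
te_H = (2 + 4·7 + 12)/6 = 42/6 = 7
te_I = (10 + 4·12 + 20)/6 = 78/6 = 13
te_J = (8 + 4·10 + 24)/6 = 72/6 = 12

Forward pass:
ES_A = 0; EF_A = 8
ES_B = 0; EF_B = 2
ES_C = 0; EF_C = 4
ES_D = 8; EF_D = 8+12 = 20
ES_E = max(EF_B=2, EF_C=4) = 4; EF_E = 4+5 = 9
ES_F = 4; EF_F = 4+11 = 15
ES_G = max(EF_B=2, EF_C=4) = 4; EF_G = 4+6 = 10
ES_H = 9; EF_H = 9+7 = 16
ES_I = max(EF_A=8, EF_B=2) = 8; EF_I = 8+13 = 21
ES_J = max(EF_D=20, EF_F=15, EF_G=10, EF_H=16, EF_I=21) = 21; EF_J = 21+12 = 33
Expected project duration μ = 33 days. Critical path: A → I → J.

33 days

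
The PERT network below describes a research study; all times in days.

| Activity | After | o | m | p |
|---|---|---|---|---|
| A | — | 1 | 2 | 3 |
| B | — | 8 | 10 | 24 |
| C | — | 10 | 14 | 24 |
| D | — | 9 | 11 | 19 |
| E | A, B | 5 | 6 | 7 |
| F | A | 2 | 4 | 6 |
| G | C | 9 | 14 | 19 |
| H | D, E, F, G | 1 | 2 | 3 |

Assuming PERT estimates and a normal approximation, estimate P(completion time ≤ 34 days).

te_A = (1 + 4·2 + 3)/6 = 12/6 = 2; σ²_A = ((3−1)/6)² = 0.111
te_B = (8 + 4·10 + 24)/6 = 72/6 = 12; σ²_B = ((24−8)/6)² = 7.111
te_C = (10 + 4·14 + 24)/6 = 90/6 = 15; σ²_C = ((24−10)/6)² = 5.444
te_D = (9 + 4·11 + 19)/6 = 72/6 = 12; σ²_D = ((19−9)/6)² = 2.778
te_E = (5 + 4·6 + 7)/6 = 36/6 = 6; σ²_E = ((7−5)/6)² = 0.111
te_F = (2 + 4·4 + 6)/6 = 24/6 = 4; σ²_F = ((6−2)/6)² = 0.444
te_G = (9 + 4·14 + 19)/6 = 84/6 = 14; σ²_G = ((19−9)/6)² = 2.778
te_H = (1 + 4·2 + 3)/6 = 12/6 = 2; σ²_H = ((3−1)/6)² = 0.111

Forward pass:
ES_A = 0; EF_A = 2
ES_B = 0; EF_B = 12
ES_C = 0; EF_C = 15
ES_D = 0; EF_D = 12
ES_E = max(EF_A=2, EF_B=12) = 12; EF_E = 12+6 = 18
ES_F = 2; EF_F = 2+4 = 6
ES_G = 15; EF_G = 15+14 = 29
ES_H = max(EF_D=12, EF_E=18, EF_F=6, EF_G=29) = 29; EF_H = 29+2 = 31
Expected project duration μ = 31 days. Critical path: C → G → H.

Variance along critical path = 5.444 + 2.778 + 0.111 = 8.333; σ = √8.333 = 2.887 days.
Z = (34 − 31) / 2.887 = 1.039
P(T ≤ 34) = Φ(1.039) ≈ 0.851

0.851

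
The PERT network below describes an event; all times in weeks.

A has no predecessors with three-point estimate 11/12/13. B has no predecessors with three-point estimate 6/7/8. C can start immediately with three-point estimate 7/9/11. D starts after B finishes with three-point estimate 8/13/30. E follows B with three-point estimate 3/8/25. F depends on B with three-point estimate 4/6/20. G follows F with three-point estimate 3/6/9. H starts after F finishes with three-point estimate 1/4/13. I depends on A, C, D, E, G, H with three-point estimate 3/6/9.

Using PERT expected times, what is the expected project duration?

28 weeks

te_A = (11 + 4·12 + 13)/6 = 72/6 = 12
te_B = (6 + 4·7 + 8)/6 = 42/6 = 7
te_C = (7 + 4·9 + 11)/6 = 54/6 = 9
te_D = (8 + 4·13 + 30)/6 = 90/6 = 15
te_E = (3 + 4·8 + 25)/6 = 60/6 = 10
te_F = (4 + 4·6 + 20)/6 = 48/6 = 8
te_G = (3 + 4·6 + 9)/6 = 36/6 = 6
te_H = (1 + 4·4 + 13)/6 = 30/6 = 5
te_I = (3 + 4·6 + 9)/6 = 36/6 = 6

Forward pass:
ES_A = 0; EF_A = 12
ES_B = 0; EF_B = 7
ES_C = 0; EF_C = 9
ES_D = 7; EF_D = 7+15 = 22
ES_E = 7; EF_E = 7+10 = 17
ES_F = 7; EF_F = 7+8 = 15
ES_G = 15; EF_G = 15+6 = 21
ES_H = 15; EF_H = 15+5 = 20
ES_I = max(EF_A=12, EF_C=9, EF_D=22, EF_E=17, EF_G=21, EF_H=20) = 22; EF_I = 22+6 = 28
Expected project duration μ = 28 weeks. Critical path: B → D → I.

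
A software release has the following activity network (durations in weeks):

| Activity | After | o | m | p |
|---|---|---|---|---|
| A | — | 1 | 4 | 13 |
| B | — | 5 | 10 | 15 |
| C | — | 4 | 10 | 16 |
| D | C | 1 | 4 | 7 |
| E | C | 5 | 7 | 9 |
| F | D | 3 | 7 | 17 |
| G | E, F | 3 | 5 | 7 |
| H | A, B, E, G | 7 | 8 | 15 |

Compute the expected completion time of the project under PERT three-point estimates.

te_A = (1 + 4·4 + 13)/6 = 30/6 = 5
te_B = (5 + 4·10 + 15)/6 = 60/6 = 10
te_C = (4 + 4·10 + 16)/6 = 60/6 = 10
te_D = (1 + 4·4 + 7)/6 = 24/6 = 4
te_E = (5 + 4·7 + 9)/6 = 42/6 = 7
te_F = (3 + 4·7 + 17)/6 = 48/6 = 8
te_G = (3 + 4·5 + 7)/6 = 30/6 = 5
te_H = (7 + 4·8 + 15)/6 = 54/6 = 9

Forward pass:
ES_A = 0; EF_A = 5
ES_B = 0; EF_B = 10
ES_C = 0; EF_C = 10
ES_D = 10; EF_D = 10+4 = 14
ES_E = 10; EF_E = 10+7 = 17
ES_F = 14; EF_F = 14+8 = 22
ES_G = max(EF_E=17, EF_F=22) = 22; EF_G = 22+5 = 27
ES_H = max(EF_A=5, EF_B=10, EF_E=17, EF_G=27) = 27; EF_H = 27+9 = 36
Expected project duration μ = 36 weeks. Critical path: C → D → F → G → H.

36 weeks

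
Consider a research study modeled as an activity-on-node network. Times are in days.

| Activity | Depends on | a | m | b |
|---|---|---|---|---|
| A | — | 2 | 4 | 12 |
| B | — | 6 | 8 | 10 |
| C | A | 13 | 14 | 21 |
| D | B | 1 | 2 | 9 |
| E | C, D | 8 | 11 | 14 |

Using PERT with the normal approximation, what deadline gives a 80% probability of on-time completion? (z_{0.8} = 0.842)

te_A = (2 + 4·4 + 12)/6 = 30/6 = 5; σ²_A = ((12−2)/6)² = 2.778
te_B = (6 + 4·8 + 10)/6 = 48/6 = 8; σ²_B = ((10−6)/6)² = 0.444
te_C = (13 + 4·14 + 21)/6 = 90/6 = 15; σ²_C = ((21−13)/6)² = 1.778
te_D = (1 + 4·2 + 9)/6 = 18/6 = 3; σ²_D = ((9−1)/6)² = 1.778
te_E = (8 + 4·11 + 14)/6 = 66/6 = 11; σ²_E = ((14−8)/6)² = 1.000

Forward pass:
ES_A = 0; EF_A = 5
ES_B = 0; EF_B = 8
ES_C = 5; EF_C = 5+15 = 20
ES_D = 8; EF_D = 8+3 = 11
ES_E = max(EF_C=20, EF_D=11) = 20; EF_E = 20+11 = 31
Expected project duration μ = 31 days. Critical path: A → C → E.

Variance along critical path = 2.778 + 1.778 + 1.000 = 5.556; σ = 2.357 days.
D = μ + z·σ = 31 + 0.842·2.357 = 33.0 days

33.0 days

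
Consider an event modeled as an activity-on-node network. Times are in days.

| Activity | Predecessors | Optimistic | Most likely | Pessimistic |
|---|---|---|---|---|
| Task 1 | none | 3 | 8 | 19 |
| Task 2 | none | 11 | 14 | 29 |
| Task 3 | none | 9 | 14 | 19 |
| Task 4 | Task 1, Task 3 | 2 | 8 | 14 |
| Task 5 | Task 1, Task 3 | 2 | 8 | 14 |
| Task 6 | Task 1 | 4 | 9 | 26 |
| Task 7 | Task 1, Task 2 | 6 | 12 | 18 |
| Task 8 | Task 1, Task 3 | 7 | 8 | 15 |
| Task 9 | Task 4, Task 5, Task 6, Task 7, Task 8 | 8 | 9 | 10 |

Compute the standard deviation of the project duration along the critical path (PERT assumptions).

3.62 days

te_Task 1 = (3 + 4·8 + 19)/6 = 54/6 = 9; σ²_Task 1 = ((19−3)/6)² = 7.111
te_Task 2 = (11 + 4·14 + 29)/6 = 96/6 = 16; σ²_Task 2 = ((29−11)/6)² = 9.000
te_Task 3 = (9 + 4·14 + 19)/6 = 84/6 = 14; σ²_Task 3 = ((19−9)/6)² = 2.778
te_Task 4 = (2 + 4·8 + 14)/6 = 48/6 = 8; σ²_Task 4 = ((14−2)/6)² = 4.000
te_Task 5 = (2 + 4·8 + 14)/6 = 48/6 = 8; σ²_Task 5 = ((14−2)/6)² = 4.000
te_Task 6 = (4 + 4·9 + 26)/6 = 66/6 = 11; σ²_Task 6 = ((26−4)/6)² = 13.444
te_Task 7 = (6 + 4·12 + 18)/6 = 72/6 = 12; σ²_Task 7 = ((18−6)/6)² = 4.000
te_Task 8 = (7 + 4·8 + 15)/6 = 54/6 = 9; σ²_Task 8 = ((15−7)/6)² = 1.778
te_Task 9 = (8 + 4·9 + 10)/6 = 54/6 = 9; σ²_Task 9 = ((10−8)/6)² = 0.111

Forward pass:
ES_Task 1 = 0; EF_Task 1 = 9
ES_Task 2 = 0; EF_Task 2 = 16
ES_Task 3 = 0; EF_Task 3 = 14
ES_Task 4 = max(EF_Task 1=9, EF_Task 3=14) = 14; EF_Task 4 = 14+8 = 22
ES_Task 5 = max(EF_Task 1=9, EF_Task 3=14) = 14; EF_Task 5 = 14+8 = 22
ES_Task 6 = 9; EF_Task 6 = 9+11 = 20
ES_Task 7 = max(EF_Task 1=9, EF_Task 2=16) = 16; EF_Task 7 = 16+12 = 28
ES_Task 8 = max(EF_Task 1=9, EF_Task 3=14) = 14; EF_Task 8 = 14+9 = 23
ES_Task 9 = max(EF_Task 4=22, EF_Task 5=22, EF_Task 6=20, EF_Task 7=28, EF_Task 8=23) = 28; EF_Task 9 = 28+9 = 37
Expected project duration μ = 37 days. Critical path: Task 2 → Task 7 → Task 9.

Variance along critical path = 9.000 + 4.000 + 0.111 = 13.111
σ = √13.111 = 3.621 days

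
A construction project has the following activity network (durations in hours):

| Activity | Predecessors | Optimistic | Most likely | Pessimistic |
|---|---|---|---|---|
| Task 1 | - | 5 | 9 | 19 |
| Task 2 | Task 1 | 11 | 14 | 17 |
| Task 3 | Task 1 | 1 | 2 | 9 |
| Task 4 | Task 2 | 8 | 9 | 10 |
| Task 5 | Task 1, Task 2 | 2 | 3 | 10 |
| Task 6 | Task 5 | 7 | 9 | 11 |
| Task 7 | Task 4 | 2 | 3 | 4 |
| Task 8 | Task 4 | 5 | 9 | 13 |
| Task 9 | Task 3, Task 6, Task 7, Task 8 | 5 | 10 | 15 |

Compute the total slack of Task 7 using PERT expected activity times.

6 hours

te_Task 1 = (5 + 4·9 + 19)/6 = 60/6 = 10
te_Task 2 = (11 + 4·14 + 17)/6 = 84/6 = 14
te_Task 3 = (1 + 4·2 + 9)/6 = 18/6 = 3
te_Task 4 = (8 + 4·9 + 10)/6 = 54/6 = 9
te_Task 5 = (2 + 4·3 + 10)/6 = 24/6 = 4
te_Task 6 = (7 + 4·9 + 11)/6 = 54/6 = 9
te_Task 7 = (2 + 4·3 + 4)/6 = 18/6 = 3
te_Task 8 = (5 + 4·9 + 13)/6 = 54/6 = 9
te_Task 9 = (5 + 4·10 + 15)/6 = 60/6 = 10

Forward pass:
ES_Task 1 = 0; EF_Task 1 = 10
ES_Task 2 = 10; EF_Task 2 = 10+14 = 24
ES_Task 3 = 10; EF_Task 3 = 10+3 = 13
ES_Task 4 = 24; EF_Task 4 = 24+9 = 33
ES_Task 5 = max(EF_Task 1=10, EF_Task 2=24) = 24; EF_Task 5 = 24+4 = 28
ES_Task 6 = 28; EF_Task 6 = 28+9 = 37
ES_Task 7 = 33; EF_Task 7 = 33+3 = 36
ES_Task 8 = 33; EF_Task 8 = 33+9 = 42
ES_Task 9 = max(EF_Task 3=13, EF_Task 6=37, EF_Task 7=36, EF_Task 8=42) = 42; EF_Task 9 = 42+10 = 52
Expected project duration μ = 52 hours. Critical path: Task 1 → Task 2 → Task 4 → Task 8 → Task 9.

Backward pass:
LF_Task 9 = 52; LS_Task 9 = 52−10 = 42
LF_Task 8 = LS_Task 9 = 42; LS_Task 8 = 42−9 = 33
LF_Task 7 = LS_Task 9 = 42; LS_Task 7 = 42−3 = 39
LF_Task 6 = LS_Task 9 = 42; LS_Task 6 = 42−9 = 33
LF_Task 5 = LS_Task 6 = 33; LS_Task 5 = 33−4 = 29
LF_Task 4 = min(LS_Task 7=39, LS_Task 8=33) = 33; LS_Task 4 = 33−9 = 24
LF_Task 3 = LS_Task 9 = 42; LS_Task 3 = 42−3 = 39
LF_Task 2 = min(LS_Task 4=24, LS_Task 5=29) = 24; LS_Task 2 = 24−14 = 10
LF_Task 1 = min(LS_Task 2=10, LS_Task 3=39, LS_Task 5=29) = 10; LS_Task 1 = 10−10 = 0
Slack_Task 7 = LS_Task 7 − ES_Task 7 = 39 − 33 = 6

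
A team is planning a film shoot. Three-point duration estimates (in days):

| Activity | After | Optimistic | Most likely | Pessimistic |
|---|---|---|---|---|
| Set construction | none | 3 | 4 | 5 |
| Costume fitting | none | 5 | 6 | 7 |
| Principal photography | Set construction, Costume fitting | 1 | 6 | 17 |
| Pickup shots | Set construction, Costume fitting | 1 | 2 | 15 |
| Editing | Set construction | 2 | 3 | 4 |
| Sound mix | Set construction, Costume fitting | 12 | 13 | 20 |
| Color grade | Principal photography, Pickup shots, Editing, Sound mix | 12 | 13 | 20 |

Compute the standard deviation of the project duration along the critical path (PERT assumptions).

1.91 days

te_Set construction = (3 + 4·4 + 5)/6 = 24/6 = 4; σ²_Set construction = ((5−3)/6)² = 0.111
te_Costume fitting = (5 + 4·6 + 7)/6 = 36/6 = 6; σ²_Costume fitting = ((7−5)/6)² = 0.111
te_Principal photography = (1 + 4·6 + 17)/6 = 42/6 = 7; σ²_Principal photography = ((17−1)/6)² = 7.111
te_Pickup shots = (1 + 4·2 + 15)/6 = 24/6 = 4; σ²_Pickup shots = ((15−1)/6)² = 5.444
te_Editing = (2 + 4·3 + 4)/6 = 18/6 = 3; σ²_Editing = ((4−2)/6)² = 0.111
te_Sound mix = (12 + 4·13 + 20)/6 = 84/6 = 14; σ²_Sound mix = ((20−12)/6)² = 1.778
te_Color grade = (12 + 4·13 + 20)/6 = 84/6 = 14; σ²_Color grade = ((20−12)/6)² = 1.778

Forward pass:
ES_Set construction = 0; EF_Set construction = 4
ES_Costume fitting = 0; EF_Costume fitting = 6
ES_Principal photography = max(EF_Set construction=4, EF_Costume fitting=6) = 6; EF_Principal photography = 6+7 = 13
ES_Pickup shots = max(EF_Set construction=4, EF_Costume fitting=6) = 6; EF_Pickup shots = 6+4 = 10
ES_Editing = 4; EF_Editing = 4+3 = 7
ES_Sound mix = max(EF_Set construction=4, EF_Costume fitting=6) = 6; EF_Sound mix = 6+14 = 20
ES_Color grade = max(EF_Principal photography=13, EF_Pickup shots=10, EF_Editing=7, EF_Sound mix=20) = 20; EF_Color grade = 20+14 = 34
Expected project duration μ = 34 days. Critical path: Costume fitting → Sound mix → Color grade.

Variance along critical path = 0.111 + 1.778 + 1.778 = 3.667
σ = √3.667 = 1.915 days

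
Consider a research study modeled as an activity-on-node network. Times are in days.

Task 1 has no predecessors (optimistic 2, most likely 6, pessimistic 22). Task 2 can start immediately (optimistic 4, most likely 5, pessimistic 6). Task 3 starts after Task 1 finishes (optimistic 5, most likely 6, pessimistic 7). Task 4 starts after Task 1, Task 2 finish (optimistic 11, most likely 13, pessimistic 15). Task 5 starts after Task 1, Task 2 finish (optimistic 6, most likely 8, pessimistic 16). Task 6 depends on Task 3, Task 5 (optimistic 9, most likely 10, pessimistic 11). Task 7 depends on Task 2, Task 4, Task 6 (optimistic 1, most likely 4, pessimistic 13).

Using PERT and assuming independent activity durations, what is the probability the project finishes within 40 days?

te_Task 1 = (2 + 4·6 + 22)/6 = 48/6 = 8; σ²_Task 1 = ((22−2)/6)² = 11.111
te_Task 2 = (4 + 4·5 + 6)/6 = 30/6 = 5; σ²_Task 2 = ((6−4)/6)² = 0.111
te_Task 3 = (5 + 4·6 + 7)/6 = 36/6 = 6; σ²_Task 3 = ((7−5)/6)² = 0.111
te_Task 4 = (11 + 4·13 + 15)/6 = 78/6 = 13; σ²_Task 4 = ((15−11)/6)² = 0.444
te_Task 5 = (6 + 4·8 + 16)/6 = 54/6 = 9; σ²_Task 5 = ((16−6)/6)² = 2.778
te_Task 6 = (9 + 4·10 + 11)/6 = 60/6 = 10; σ²_Task 6 = ((11−9)/6)² = 0.111
te_Task 7 = (1 + 4·4 + 13)/6 = 30/6 = 5; σ²_Task 7 = ((13−1)/6)² = 4.000

Forward pass:
ES_Task 1 = 0; EF_Task 1 = 8
ES_Task 2 = 0; EF_Task 2 = 5
ES_Task 3 = 8; EF_Task 3 = 8+6 = 14
ES_Task 4 = max(EF_Task 1=8, EF_Task 2=5) = 8; EF_Task 4 = 8+13 = 21
ES_Task 5 = max(EF_Task 1=8, EF_Task 2=5) = 8; EF_Task 5 = 8+9 = 17
ES_Task 6 = max(EF_Task 3=14, EF_Task 5=17) = 17; EF_Task 6 = 17+10 = 27
ES_Task 7 = max(EF_Task 2=5, EF_Task 4=21, EF_Task 6=27) = 27; EF_Task 7 = 27+5 = 32
Expected project duration μ = 32 days. Critical path: Task 1 → Task 5 → Task 6 → Task 7.

Variance along critical path = 11.111 + 2.778 + 0.111 + 4.000 = 18.000; σ = √18.000 = 4.243 days.
Z = (40 − 32) / 4.243 = 1.886
P(T ≤ 40) = Φ(1.886) ≈ 0.970

0.970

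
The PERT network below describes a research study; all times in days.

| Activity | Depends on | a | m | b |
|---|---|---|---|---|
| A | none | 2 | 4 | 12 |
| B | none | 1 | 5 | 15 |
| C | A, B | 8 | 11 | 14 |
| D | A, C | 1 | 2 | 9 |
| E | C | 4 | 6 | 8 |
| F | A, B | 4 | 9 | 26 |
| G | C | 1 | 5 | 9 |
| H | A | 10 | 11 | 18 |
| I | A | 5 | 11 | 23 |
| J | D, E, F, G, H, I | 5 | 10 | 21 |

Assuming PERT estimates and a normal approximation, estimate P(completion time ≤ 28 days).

0.054

te_A = (2 + 4·4 + 12)/6 = 30/6 = 5; σ²_A = ((12−2)/6)² = 2.778
te_B = (1 + 4·5 + 15)/6 = 36/6 = 6; σ²_B = ((15−1)/6)² = 5.444
te_C = (8 + 4·11 + 14)/6 = 66/6 = 11; σ²_C = ((14−8)/6)² = 1.000
te_D = (1 + 4·2 + 9)/6 = 18/6 = 3; σ²_D = ((9−1)/6)² = 1.778
te_E = (4 + 4·6 + 8)/6 = 36/6 = 6; σ²_E = ((8−4)/6)² = 0.444
te_F = (4 + 4·9 + 26)/6 = 66/6 = 11; σ²_F = ((26−4)/6)² = 13.444
te_G = (1 + 4·5 + 9)/6 = 30/6 = 5; σ²_G = ((9−1)/6)² = 1.778
te_H = (10 + 4·11 + 18)/6 = 72/6 = 12; σ²_H = ((18−10)/6)² = 1.778
te_I = (5 + 4·11 + 23)/6 = 72/6 = 12; σ²_I = ((23−5)/6)² = 9.000
te_J = (5 + 4·10 + 21)/6 = 66/6 = 11; σ²_J = ((21−5)/6)² = 7.111

Forward pass:
ES_A = 0; EF_A = 5
ES_B = 0; EF_B = 6
ES_C = max(EF_A=5, EF_B=6) = 6; EF_C = 6+11 = 17
ES_D = max(EF_A=5, EF_C=17) = 17; EF_D = 17+3 = 20
ES_E = 17; EF_E = 17+6 = 23
ES_F = max(EF_A=5, EF_B=6) = 6; EF_F = 6+11 = 17
ES_G = 17; EF_G = 17+5 = 22
ES_H = 5; EF_H = 5+12 = 17
ES_I = 5; EF_I = 5+12 = 17
ES_J = max(EF_D=20, EF_E=23, EF_F=17, EF_G=22, EF_H=17, EF_I=17) = 23; EF_J = 23+11 = 34
Expected project duration μ = 34 days. Critical path: B → C → E → J.

Variance along critical path = 5.444 + 1.000 + 0.444 + 7.111 = 14.000; σ = √14.000 = 3.742 days.
Z = (28 − 34) / 3.742 = -1.604
P(T ≤ 28) = Φ(-1.604) ≈ 0.054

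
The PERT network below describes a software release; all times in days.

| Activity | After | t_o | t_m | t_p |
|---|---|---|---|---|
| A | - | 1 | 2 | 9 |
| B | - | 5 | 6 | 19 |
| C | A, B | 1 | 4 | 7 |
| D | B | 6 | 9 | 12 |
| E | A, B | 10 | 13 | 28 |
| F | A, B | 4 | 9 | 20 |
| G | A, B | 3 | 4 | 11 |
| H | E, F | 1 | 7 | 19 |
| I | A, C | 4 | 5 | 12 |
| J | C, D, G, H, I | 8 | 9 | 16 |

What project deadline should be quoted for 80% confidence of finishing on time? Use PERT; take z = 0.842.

45.2 days

te_A = (1 + 4·2 + 9)/6 = 18/6 = 3; σ²_A = ((9−1)/6)² = 1.778
te_B = (5 + 4·6 + 19)/6 = 48/6 = 8; σ²_B = ((19−5)/6)² = 5.444
te_C = (1 + 4·4 + 7)/6 = 24/6 = 4; σ²_C = ((7−1)/6)² = 1.000
te_D = (6 + 4·9 + 12)/6 = 54/6 = 9; σ²_D = ((12−6)/6)² = 1.000
te_E = (10 + 4·13 + 28)/6 = 90/6 = 15; σ²_E = ((28−10)/6)² = 9.000
te_F = (4 + 4·9 + 20)/6 = 60/6 = 10; σ²_F = ((20−4)/6)² = 7.111
te_G = (3 + 4·4 + 11)/6 = 30/6 = 5; σ²_G = ((11−3)/6)² = 1.778
te_H = (1 + 4·7 + 19)/6 = 48/6 = 8; σ²_H = ((19−1)/6)² = 9.000
te_I = (4 + 4·5 + 12)/6 = 36/6 = 6; σ²_I = ((12−4)/6)² = 1.778
te_J = (8 + 4·9 + 16)/6 = 60/6 = 10; σ²_J = ((16−8)/6)² = 1.778

Forward pass:
ES_A = 0; EF_A = 3
ES_B = 0; EF_B = 8
ES_C = max(EF_A=3, EF_B=8) = 8; EF_C = 8+4 = 12
ES_D = 8; EF_D = 8+9 = 17
ES_E = max(EF_A=3, EF_B=8) = 8; EF_E = 8+15 = 23
ES_F = max(EF_A=3, EF_B=8) = 8; EF_F = 8+10 = 18
ES_G = max(EF_A=3, EF_B=8) = 8; EF_G = 8+5 = 13
ES_H = max(EF_E=23, EF_F=18) = 23; EF_H = 23+8 = 31
ES_I = max(EF_A=3, EF_C=12) = 12; EF_I = 12+6 = 18
ES_J = max(EF_C=12, EF_D=17, EF_G=13, EF_H=31, EF_I=18) = 31; EF_J = 31+10 = 41
Expected project duration μ = 41 days. Critical path: B → E → H → J.

Variance along critical path = 5.444 + 9.000 + 9.000 + 1.778 = 25.222; σ = 5.022 days.
D = μ + z·σ = 41 + 0.842·5.022 = 45.2 days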